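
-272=-272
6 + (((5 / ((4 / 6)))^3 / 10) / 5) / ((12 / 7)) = 699 / 64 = 10.92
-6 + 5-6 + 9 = 2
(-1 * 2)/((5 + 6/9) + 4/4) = -0.30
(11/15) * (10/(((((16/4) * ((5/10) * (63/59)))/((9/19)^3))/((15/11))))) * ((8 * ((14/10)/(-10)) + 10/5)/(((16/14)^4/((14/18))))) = 0.20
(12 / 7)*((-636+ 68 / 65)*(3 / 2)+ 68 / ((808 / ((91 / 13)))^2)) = -4330423707 / 2652260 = -1632.73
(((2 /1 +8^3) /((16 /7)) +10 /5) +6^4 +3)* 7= 85449 /8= 10681.12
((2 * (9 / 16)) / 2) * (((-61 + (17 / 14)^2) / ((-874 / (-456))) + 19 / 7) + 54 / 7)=-13077 / 1127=-11.60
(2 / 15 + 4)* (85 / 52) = 527 / 78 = 6.76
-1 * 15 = -15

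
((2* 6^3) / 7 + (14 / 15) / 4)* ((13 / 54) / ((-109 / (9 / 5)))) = -169117 / 686700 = -0.25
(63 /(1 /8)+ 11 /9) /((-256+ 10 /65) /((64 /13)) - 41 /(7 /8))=-1018528 /199233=-5.11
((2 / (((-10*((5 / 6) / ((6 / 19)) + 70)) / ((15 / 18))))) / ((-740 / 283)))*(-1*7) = -5943 / 967550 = -0.01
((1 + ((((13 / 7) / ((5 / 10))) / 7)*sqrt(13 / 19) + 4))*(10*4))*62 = 64480*sqrt(247) / 931 + 12400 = 13488.49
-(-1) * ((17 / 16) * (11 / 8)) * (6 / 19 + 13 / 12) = 59653 / 29184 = 2.04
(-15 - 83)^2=9604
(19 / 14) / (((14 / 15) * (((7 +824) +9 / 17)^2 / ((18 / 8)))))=4335 / 916163584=0.00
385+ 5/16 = 6165/16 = 385.31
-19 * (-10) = 190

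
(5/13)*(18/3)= 30/13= 2.31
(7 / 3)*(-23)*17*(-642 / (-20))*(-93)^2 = -253293749.10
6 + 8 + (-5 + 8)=17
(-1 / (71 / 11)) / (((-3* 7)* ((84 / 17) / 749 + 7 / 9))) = 60027 / 6381977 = 0.01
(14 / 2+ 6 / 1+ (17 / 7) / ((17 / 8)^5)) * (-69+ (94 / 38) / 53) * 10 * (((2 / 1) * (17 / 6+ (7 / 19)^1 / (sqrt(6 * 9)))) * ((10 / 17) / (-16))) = 368067650725 * sqrt(6) / 27166123981+ 1104202952175 / 588739529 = 1908.72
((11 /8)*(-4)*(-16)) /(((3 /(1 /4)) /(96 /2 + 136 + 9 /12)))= 8129 /6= 1354.83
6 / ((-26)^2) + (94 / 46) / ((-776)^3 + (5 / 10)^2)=128971583363 / 14530805551522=0.01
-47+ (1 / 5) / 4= -939 / 20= -46.95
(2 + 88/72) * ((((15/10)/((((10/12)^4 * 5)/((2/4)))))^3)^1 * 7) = 20713444416/30517578125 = 0.68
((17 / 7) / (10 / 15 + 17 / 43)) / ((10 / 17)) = 37281 / 9590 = 3.89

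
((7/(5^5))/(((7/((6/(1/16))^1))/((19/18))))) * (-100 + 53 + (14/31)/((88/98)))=-4820072/3196875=-1.51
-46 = -46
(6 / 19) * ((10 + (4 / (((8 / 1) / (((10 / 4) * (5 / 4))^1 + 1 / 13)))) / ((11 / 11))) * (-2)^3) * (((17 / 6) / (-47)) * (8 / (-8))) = -2159 / 1222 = -1.77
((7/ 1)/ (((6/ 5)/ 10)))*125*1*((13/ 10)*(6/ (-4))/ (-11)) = 56875/ 44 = 1292.61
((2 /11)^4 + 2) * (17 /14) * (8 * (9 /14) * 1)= 8965188 /717409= 12.50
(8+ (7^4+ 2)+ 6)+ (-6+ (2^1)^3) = 2419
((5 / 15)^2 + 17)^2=23716 / 81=292.79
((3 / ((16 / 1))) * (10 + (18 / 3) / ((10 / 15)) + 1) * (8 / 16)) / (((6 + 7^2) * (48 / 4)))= 1 / 352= 0.00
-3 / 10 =-0.30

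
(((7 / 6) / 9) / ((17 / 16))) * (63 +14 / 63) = 31864 / 4131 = 7.71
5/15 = 1/3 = 0.33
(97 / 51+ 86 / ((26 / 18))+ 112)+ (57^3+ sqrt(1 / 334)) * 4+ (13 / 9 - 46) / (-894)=2 * sqrt(334) / 167+ 1317524078635 / 1778166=740945.71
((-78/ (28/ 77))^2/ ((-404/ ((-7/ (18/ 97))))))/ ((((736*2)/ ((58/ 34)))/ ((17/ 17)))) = 402661259/ 80877568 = 4.98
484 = 484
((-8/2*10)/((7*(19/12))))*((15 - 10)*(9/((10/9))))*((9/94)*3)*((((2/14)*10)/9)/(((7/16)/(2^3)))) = -37324800/306299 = -121.86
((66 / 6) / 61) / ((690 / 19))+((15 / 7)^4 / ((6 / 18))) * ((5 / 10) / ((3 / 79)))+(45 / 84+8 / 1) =170059903333 / 202116180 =841.40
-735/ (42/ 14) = -245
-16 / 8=-2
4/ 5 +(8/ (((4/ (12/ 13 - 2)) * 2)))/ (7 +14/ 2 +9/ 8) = 5732/ 7865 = 0.73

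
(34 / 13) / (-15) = -34 / 195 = -0.17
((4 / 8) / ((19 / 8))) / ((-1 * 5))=-0.04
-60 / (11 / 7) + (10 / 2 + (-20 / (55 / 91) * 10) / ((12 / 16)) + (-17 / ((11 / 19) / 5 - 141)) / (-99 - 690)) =-55105492525 / 116159736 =-474.39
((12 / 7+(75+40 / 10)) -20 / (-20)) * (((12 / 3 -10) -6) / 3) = -2288 / 7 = -326.86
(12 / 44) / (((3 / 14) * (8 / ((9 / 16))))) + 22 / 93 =21347 / 65472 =0.33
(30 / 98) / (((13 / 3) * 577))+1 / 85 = 371374 / 31241665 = 0.01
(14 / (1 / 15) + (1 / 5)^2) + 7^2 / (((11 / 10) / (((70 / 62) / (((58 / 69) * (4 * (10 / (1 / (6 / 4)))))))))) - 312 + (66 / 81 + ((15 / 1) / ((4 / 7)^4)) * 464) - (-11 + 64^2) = 6524703129973 / 106801200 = 61092.04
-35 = -35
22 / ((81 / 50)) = 1100 / 81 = 13.58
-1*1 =-1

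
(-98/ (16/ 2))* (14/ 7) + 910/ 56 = -33/ 4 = -8.25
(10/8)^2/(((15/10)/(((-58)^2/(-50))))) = -841/12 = -70.08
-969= -969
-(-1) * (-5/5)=-1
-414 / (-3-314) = 414 / 317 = 1.31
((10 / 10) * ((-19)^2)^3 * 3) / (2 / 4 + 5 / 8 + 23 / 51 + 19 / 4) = 57584158344 / 2581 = 22310793.62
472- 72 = 400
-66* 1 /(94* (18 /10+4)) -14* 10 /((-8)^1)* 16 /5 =76163 /1363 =55.88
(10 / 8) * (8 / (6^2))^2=5 / 81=0.06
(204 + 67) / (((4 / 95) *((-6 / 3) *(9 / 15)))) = -128725 / 24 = -5363.54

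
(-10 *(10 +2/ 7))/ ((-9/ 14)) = 160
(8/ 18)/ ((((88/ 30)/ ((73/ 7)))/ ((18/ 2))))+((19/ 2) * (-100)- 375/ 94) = -6802045/ 7238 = -939.77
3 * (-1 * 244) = -732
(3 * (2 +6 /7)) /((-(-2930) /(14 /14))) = 6 /2051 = 0.00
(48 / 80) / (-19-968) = -1 / 1645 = -0.00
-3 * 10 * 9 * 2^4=-4320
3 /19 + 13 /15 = 292 /285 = 1.02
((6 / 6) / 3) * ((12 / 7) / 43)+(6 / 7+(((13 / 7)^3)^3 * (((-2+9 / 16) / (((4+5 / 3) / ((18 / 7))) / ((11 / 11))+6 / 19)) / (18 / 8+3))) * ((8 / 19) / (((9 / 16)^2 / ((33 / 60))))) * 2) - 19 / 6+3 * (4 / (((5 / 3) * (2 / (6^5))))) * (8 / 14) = 4098084879432892807 / 256897115203050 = 15952.24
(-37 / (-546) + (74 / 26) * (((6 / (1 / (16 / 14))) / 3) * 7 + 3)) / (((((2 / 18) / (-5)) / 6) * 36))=-147815 / 364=-406.09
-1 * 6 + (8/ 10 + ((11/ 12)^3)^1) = -4.43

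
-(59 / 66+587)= -38801 / 66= -587.89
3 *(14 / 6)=7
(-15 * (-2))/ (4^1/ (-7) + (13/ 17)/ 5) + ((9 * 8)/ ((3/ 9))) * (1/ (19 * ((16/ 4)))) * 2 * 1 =-104086/ 1577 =-66.00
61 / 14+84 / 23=2579 / 322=8.01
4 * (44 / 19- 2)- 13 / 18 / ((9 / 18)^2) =-278 / 171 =-1.63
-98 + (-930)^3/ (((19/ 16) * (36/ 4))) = -1429969862/ 19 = -75261571.68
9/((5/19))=171/5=34.20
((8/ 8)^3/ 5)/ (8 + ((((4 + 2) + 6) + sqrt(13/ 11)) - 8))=0.02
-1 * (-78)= 78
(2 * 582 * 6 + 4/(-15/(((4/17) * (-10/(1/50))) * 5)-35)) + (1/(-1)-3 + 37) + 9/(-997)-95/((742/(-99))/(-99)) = 298164688383985/51746451526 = 5762.03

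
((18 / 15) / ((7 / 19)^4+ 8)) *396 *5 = 103214232 / 348323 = 296.32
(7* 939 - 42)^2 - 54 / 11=469193517 / 11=42653956.09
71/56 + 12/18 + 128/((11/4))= 89591/1848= 48.48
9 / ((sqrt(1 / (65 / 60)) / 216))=2023.38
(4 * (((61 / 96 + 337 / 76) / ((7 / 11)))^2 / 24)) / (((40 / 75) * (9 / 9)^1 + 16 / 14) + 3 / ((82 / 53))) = 303000194035 / 103558781952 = 2.93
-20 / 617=-0.03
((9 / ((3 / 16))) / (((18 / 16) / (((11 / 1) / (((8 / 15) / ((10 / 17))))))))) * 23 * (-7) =-83341.18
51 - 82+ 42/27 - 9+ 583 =4901/9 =544.56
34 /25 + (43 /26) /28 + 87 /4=421677 /18200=23.17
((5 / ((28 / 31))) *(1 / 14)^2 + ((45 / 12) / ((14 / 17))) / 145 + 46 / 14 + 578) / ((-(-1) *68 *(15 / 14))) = 7.98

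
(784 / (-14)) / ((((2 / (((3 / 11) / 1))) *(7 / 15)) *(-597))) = 60 / 2189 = 0.03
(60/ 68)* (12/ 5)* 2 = 72/ 17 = 4.24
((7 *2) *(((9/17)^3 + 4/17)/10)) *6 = 15834/4913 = 3.22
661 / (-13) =-661 / 13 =-50.85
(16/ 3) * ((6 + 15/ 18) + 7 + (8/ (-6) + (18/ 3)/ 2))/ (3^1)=248/ 9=27.56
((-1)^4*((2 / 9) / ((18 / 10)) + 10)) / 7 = 820 / 567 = 1.45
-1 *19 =-19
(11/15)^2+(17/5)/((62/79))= 67937/13950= 4.87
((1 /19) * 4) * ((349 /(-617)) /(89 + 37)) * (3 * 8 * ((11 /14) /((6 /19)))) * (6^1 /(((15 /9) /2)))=-61424 /151165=-0.41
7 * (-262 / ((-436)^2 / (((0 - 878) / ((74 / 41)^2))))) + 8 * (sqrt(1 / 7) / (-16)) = 676708403 / 260241424 - sqrt(7) / 14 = 2.41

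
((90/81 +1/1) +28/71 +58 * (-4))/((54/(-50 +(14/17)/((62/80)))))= 1891013065/9092331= 207.98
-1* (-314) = 314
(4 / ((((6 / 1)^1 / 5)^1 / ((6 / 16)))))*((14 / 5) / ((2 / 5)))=35 / 4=8.75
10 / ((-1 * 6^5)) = -5 / 3888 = -0.00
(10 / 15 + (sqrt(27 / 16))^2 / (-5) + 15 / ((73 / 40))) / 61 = 149767 / 1068720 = 0.14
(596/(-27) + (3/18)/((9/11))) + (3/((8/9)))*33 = 19333/216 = 89.50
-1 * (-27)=27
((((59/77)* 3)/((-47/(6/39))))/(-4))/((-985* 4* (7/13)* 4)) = -177/798496160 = -0.00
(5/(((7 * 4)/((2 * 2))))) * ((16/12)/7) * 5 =100/147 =0.68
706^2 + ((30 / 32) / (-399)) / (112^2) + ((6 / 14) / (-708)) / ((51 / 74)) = 40034947012529467 / 80321138688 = 498436.00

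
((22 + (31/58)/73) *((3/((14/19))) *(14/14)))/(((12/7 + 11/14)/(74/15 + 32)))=490401077/370475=1323.71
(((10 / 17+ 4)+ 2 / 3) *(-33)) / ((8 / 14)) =-5159 / 17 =-303.47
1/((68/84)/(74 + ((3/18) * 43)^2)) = 154.86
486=486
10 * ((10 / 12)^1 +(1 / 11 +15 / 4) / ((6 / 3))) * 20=18175 / 33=550.76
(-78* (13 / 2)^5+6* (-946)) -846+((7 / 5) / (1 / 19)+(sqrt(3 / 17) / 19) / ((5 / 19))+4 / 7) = -510452049 / 560+sqrt(51) / 85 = -911521.43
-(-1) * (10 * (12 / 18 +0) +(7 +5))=56 / 3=18.67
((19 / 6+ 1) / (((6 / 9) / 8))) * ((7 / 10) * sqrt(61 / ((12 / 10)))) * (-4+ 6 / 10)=-119 * sqrt(1830) / 6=-848.44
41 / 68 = 0.60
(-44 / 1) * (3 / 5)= -132 / 5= -26.40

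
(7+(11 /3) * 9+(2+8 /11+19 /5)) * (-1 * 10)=-5118 /11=-465.27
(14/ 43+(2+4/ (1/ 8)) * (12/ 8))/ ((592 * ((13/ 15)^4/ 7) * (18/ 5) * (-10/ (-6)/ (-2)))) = -260701875/ 727048816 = -0.36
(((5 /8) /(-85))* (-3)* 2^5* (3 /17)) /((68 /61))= 0.11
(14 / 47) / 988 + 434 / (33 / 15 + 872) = 34601 / 69654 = 0.50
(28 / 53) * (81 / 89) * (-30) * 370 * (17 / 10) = -42797160 / 4717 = -9072.96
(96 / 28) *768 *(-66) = -1216512 / 7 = -173787.43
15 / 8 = 1.88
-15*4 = -60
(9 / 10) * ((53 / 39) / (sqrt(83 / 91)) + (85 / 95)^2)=2601 / 3610 + 159 * sqrt(7553) / 10790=2.00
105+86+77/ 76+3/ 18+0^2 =192.18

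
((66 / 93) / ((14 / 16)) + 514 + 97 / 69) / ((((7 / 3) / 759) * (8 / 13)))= 3315876135 / 12152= 272866.70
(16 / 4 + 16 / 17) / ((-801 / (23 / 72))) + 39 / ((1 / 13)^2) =538497721 / 81702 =6591.00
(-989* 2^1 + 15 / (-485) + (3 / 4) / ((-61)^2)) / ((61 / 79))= -225606454495 / 88068628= -2561.71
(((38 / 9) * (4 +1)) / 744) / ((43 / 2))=0.00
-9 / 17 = -0.53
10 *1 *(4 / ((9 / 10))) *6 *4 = 3200 / 3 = 1066.67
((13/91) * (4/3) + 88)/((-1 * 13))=-1852/273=-6.78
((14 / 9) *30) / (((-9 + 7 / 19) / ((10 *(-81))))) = 179550 / 41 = 4379.27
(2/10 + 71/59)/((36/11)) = 253/590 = 0.43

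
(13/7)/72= 13/504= 0.03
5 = 5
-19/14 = -1.36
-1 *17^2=-289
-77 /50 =-1.54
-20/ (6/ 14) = -140/ 3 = -46.67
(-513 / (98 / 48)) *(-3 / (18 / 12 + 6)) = 24624 / 245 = 100.51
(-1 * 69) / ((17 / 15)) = -1035 / 17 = -60.88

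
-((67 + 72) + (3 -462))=320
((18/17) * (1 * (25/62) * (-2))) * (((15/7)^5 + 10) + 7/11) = -273164400/5731187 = -47.66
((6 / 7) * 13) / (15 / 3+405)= 39 / 1435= 0.03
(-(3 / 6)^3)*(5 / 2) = -5 / 16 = -0.31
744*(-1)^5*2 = -1488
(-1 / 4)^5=-1 / 1024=-0.00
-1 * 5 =-5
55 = 55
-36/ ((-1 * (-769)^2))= 36/ 591361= 0.00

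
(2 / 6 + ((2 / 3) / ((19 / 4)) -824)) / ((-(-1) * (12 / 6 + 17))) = -15647 / 361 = -43.34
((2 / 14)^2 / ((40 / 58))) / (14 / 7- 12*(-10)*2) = 29 / 237160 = 0.00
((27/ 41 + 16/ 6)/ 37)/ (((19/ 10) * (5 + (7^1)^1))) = 2045/ 518814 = 0.00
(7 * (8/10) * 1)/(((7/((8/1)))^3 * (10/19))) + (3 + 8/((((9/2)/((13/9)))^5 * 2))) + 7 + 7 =140509381199081/4271310891225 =32.90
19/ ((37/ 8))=152/ 37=4.11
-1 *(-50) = 50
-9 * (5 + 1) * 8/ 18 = -24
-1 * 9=-9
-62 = -62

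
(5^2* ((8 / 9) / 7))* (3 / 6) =100 / 63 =1.59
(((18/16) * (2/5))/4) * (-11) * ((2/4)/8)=-99/1280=-0.08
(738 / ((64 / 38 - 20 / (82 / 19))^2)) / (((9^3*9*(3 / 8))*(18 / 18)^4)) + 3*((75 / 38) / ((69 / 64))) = 6972962089588 / 1261741179519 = 5.53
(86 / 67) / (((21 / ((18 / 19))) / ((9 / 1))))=4644 / 8911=0.52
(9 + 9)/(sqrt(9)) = 6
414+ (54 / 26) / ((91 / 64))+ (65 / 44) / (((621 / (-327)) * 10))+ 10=9166800809 / 21549528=425.38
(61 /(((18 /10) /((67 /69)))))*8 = 163480 /621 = 263.25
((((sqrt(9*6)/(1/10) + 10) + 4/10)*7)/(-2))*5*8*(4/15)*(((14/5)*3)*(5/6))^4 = -2689120*sqrt(6) - 13983424/15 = -7519200.12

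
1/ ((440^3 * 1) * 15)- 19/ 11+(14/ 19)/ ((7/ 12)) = -11267519981/ 24277440000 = -0.46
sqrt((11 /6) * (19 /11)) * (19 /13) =19 * sqrt(114) /78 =2.60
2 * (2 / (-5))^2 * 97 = 776 / 25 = 31.04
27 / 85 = 0.32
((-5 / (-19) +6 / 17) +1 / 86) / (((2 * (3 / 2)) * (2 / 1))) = 17437 / 166668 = 0.10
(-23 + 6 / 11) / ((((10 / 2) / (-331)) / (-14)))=-1144598 / 55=-20810.87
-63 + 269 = 206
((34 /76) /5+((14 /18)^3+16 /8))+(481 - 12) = 65315773 /138510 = 471.56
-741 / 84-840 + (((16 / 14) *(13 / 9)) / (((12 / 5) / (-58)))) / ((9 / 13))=-6167461 / 6804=-906.45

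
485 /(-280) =-97 /56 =-1.73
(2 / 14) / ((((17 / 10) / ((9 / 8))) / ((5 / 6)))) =75 / 952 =0.08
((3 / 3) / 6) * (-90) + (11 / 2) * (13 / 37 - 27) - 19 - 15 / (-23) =-153108 / 851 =-179.92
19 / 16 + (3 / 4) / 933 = 5913 / 4976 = 1.19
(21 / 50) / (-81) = -0.01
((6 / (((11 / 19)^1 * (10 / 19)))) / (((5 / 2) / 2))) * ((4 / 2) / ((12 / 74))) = 53428 / 275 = 194.28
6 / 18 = 1 / 3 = 0.33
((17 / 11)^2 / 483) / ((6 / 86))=12427 / 175329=0.07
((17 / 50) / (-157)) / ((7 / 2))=-17 / 27475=-0.00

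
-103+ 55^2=2922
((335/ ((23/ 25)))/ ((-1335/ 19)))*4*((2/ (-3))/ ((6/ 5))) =636500/ 55269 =11.52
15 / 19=0.79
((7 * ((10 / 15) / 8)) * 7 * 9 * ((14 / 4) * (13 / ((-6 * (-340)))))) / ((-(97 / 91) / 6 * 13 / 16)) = -93639 / 16490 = -5.68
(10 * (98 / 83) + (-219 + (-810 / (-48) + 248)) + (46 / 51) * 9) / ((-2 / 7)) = -5199243 / 22576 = -230.30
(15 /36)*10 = 25 /6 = 4.17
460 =460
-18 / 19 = -0.95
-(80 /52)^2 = -400 /169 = -2.37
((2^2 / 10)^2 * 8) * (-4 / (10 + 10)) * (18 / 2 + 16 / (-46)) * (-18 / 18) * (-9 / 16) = -3582 / 2875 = -1.25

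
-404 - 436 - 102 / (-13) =-10818 / 13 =-832.15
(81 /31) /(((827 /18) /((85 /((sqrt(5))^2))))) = 24786 /25637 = 0.97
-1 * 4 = -4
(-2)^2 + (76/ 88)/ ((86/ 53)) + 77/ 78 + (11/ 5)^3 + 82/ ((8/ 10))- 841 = -6662434547/ 9223500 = -722.33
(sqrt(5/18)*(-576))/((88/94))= -1128*sqrt(10)/11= -324.28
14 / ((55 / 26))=364 / 55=6.62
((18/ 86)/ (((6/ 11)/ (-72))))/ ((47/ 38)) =-45144/ 2021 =-22.34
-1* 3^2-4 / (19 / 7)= -10.47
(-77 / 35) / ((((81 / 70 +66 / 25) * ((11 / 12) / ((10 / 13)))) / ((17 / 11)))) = -0.75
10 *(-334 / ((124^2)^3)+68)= 680.00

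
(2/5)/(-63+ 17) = -1/115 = -0.01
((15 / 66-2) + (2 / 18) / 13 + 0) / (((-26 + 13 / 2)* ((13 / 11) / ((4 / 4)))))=4541 / 59319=0.08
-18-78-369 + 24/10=-2313/5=-462.60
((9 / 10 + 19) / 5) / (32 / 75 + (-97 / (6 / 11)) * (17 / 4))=-796 / 151073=-0.01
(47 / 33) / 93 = 47 / 3069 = 0.02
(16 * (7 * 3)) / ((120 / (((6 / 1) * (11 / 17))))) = 924 / 85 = 10.87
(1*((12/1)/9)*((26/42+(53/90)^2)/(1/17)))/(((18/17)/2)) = 15826507/382725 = 41.35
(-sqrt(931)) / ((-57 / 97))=51.92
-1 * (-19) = 19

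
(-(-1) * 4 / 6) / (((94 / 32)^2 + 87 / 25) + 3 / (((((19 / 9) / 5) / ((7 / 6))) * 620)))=7539200 / 137088399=0.05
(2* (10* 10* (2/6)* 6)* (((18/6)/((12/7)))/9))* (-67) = -46900/9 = -5211.11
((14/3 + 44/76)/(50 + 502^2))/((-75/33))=-299/32652450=-0.00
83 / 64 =1.30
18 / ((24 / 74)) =111 / 2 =55.50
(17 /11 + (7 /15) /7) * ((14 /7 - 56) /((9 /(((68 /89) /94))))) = -18088 /230065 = -0.08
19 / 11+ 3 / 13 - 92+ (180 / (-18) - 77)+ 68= -109.04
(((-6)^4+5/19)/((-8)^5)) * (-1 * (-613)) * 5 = -75487885/622592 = -121.25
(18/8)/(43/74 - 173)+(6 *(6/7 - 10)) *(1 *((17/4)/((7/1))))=-13887231/416794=-33.32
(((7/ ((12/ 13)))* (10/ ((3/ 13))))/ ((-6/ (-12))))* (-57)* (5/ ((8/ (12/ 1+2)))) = -3933475/ 12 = -327789.58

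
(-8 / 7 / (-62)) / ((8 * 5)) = 1 / 2170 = 0.00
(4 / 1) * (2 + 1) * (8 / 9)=32 / 3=10.67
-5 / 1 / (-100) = 1 / 20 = 0.05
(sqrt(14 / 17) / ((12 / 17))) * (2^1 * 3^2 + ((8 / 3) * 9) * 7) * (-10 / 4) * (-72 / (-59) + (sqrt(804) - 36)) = -155 * sqrt(47838) / 2 + 79515 * sqrt(238) / 59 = 3840.76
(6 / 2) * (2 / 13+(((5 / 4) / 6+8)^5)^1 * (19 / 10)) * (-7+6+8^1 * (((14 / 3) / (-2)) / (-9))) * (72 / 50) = 2125333196384311 / 6469632000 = 328509.13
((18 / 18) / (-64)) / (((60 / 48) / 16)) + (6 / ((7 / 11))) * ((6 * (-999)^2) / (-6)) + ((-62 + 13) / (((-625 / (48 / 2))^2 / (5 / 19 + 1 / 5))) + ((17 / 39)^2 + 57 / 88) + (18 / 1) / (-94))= -15376881836951733146777 / 1634148140625000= -9409723.30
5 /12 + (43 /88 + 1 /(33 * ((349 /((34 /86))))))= 0.91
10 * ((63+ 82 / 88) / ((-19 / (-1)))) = 14065 / 418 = 33.65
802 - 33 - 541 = 228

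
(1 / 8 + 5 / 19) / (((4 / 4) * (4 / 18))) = 1.75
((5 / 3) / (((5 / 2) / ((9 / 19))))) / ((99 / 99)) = 6 / 19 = 0.32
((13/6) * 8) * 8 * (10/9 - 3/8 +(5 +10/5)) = 28964/27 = 1072.74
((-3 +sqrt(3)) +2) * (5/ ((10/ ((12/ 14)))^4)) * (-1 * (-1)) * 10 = -162/ 60025 +162 * sqrt(3)/ 60025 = 0.00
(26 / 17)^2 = 676 / 289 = 2.34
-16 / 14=-8 / 7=-1.14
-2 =-2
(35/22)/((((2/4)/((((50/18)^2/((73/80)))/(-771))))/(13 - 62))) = 85750000/50148153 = 1.71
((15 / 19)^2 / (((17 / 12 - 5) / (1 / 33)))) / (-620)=45 / 5293343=0.00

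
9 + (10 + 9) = 28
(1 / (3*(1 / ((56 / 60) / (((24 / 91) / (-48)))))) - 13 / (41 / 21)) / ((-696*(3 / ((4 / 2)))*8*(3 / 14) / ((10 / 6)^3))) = 20431775 / 124816464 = 0.16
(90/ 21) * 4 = 120/ 7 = 17.14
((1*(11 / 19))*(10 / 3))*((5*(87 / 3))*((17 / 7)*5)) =1355750 / 399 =3397.87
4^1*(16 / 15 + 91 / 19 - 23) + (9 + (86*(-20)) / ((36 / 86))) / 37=-5674789 / 31635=-179.38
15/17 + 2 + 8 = 185/17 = 10.88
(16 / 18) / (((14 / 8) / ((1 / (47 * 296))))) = 4 / 109557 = 0.00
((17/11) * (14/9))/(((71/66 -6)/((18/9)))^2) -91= -90.60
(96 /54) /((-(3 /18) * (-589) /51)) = 544 /589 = 0.92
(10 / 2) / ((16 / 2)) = 5 / 8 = 0.62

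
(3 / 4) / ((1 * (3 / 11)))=11 / 4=2.75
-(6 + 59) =-65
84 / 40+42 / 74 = 987 / 370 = 2.67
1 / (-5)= -1 / 5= -0.20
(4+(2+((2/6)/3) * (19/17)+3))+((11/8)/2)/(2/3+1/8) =58097/5814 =9.99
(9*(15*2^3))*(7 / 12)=630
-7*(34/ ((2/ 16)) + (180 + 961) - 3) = -9870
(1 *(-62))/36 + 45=779/18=43.28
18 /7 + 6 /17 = 2.92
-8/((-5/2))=16/5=3.20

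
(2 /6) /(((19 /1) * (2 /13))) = 13 /114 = 0.11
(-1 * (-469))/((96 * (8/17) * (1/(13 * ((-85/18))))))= -637.31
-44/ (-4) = 11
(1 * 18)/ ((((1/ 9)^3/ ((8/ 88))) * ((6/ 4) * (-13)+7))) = -26244/ 275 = -95.43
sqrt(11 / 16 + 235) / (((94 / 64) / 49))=1176 * sqrt(419) / 47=512.17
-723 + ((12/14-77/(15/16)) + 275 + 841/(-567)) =-530.76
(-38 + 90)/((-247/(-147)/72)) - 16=42032/19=2212.21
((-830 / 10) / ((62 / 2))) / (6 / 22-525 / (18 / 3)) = 1826 / 59489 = 0.03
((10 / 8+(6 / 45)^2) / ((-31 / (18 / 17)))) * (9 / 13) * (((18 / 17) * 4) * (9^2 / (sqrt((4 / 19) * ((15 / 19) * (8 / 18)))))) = -37.84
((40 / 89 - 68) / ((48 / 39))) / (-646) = 0.08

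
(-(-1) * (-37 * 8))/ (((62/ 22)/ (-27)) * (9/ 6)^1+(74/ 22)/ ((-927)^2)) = 5595950448/ 2959837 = 1890.63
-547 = -547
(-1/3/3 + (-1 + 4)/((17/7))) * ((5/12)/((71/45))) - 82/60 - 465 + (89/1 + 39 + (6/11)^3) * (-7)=-65700397577/48195510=-1363.21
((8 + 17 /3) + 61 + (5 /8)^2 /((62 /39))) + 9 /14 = 6295867 /83328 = 75.56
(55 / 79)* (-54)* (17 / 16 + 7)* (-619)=118578735 / 632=187624.58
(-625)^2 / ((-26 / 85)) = -33203125 / 26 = -1277043.27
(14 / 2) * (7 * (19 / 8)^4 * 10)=31928645 / 2048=15590.16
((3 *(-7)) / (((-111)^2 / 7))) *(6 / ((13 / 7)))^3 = -1210104 / 3007693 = -0.40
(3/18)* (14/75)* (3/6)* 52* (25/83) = 182/747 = 0.24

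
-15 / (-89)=15 / 89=0.17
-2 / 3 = -0.67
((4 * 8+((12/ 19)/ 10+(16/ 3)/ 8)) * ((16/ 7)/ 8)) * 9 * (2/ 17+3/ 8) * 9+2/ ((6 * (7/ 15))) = 603809/ 1615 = 373.88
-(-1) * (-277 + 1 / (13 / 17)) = -3584 / 13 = -275.69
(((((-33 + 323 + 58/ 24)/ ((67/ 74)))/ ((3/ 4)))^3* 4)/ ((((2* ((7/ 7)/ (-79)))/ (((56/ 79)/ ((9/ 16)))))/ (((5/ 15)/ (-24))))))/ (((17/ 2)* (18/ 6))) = 7843741595836292608/ 905747473737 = 8659965.19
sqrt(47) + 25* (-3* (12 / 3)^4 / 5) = -3840 + sqrt(47) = -3833.14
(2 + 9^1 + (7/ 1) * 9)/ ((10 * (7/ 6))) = 222/ 35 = 6.34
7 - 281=-274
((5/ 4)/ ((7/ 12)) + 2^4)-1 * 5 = 92/ 7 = 13.14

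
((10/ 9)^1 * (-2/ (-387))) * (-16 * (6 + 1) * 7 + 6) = -4.47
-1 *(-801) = 801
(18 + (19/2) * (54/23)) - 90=-1143/23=-49.70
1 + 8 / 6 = 7 / 3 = 2.33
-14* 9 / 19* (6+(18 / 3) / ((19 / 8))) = -20412 / 361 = -56.54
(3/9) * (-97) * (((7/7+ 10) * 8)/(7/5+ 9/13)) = -69355/51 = -1359.90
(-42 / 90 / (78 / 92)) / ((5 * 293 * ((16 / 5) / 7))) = -1127 / 1371240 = -0.00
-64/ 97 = -0.66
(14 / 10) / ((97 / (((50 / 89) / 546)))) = 5 / 336687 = 0.00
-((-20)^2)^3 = -64000000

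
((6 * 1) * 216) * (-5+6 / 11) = -63504 / 11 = -5773.09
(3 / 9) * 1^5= 1 / 3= 0.33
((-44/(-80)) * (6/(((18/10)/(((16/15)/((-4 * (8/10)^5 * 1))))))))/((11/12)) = -1.63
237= 237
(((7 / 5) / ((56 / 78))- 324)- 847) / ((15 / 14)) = -163667 / 150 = -1091.11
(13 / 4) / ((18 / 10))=1.81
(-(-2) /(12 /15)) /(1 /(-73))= -365 /2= -182.50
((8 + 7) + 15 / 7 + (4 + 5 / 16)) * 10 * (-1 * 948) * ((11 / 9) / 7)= -35513.72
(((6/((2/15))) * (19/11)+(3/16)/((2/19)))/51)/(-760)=-491/239360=-0.00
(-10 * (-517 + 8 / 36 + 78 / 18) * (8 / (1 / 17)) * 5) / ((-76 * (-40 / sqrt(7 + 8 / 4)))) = 196010 / 57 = 3438.77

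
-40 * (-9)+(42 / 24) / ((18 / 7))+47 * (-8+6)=19201 / 72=266.68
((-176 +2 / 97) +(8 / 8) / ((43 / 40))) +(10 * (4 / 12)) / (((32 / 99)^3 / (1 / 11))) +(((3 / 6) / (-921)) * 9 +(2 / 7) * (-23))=-25355321049375 / 146857639936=-172.65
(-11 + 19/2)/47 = -3/94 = -0.03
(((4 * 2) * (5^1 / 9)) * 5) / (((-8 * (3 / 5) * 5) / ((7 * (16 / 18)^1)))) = -1400 / 243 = -5.76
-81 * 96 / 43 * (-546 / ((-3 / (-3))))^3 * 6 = 7594259452416 / 43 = 176610684939.91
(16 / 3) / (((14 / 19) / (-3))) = -152 / 7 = -21.71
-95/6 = -15.83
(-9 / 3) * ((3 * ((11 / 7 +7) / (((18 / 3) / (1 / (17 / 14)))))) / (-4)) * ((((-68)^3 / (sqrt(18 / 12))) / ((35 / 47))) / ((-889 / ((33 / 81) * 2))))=19124864 * sqrt(6) / 56007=836.43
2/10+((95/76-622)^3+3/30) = -76542062839/320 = -239193946.37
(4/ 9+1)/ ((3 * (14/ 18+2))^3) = 39/ 15625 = 0.00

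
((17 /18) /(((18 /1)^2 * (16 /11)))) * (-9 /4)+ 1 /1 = 1.00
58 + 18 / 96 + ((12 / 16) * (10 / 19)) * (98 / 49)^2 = 18169 / 304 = 59.77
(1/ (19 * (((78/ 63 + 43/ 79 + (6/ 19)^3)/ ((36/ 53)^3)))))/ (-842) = -13971115872/ 1293683268507319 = -0.00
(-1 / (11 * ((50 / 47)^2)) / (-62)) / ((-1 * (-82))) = 2209 / 139810000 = 0.00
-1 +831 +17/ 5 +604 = 7187/ 5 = 1437.40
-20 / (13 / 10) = -200 / 13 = -15.38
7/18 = 0.39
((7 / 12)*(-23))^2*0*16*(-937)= 0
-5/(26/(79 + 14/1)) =-465/26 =-17.88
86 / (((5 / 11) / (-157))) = -148522 / 5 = -29704.40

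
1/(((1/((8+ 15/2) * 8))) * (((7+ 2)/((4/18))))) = 248/81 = 3.06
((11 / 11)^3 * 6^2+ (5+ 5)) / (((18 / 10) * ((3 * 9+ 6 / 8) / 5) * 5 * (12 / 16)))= 3680 / 2997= 1.23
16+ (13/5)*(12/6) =106/5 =21.20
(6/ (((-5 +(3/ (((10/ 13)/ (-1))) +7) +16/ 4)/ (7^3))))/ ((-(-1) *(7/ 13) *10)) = 182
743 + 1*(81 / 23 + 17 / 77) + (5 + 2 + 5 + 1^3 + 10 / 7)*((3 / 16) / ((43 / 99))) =131065167 / 174064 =752.97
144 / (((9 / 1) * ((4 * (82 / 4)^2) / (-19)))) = -304 / 1681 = -0.18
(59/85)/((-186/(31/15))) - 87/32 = -333719/122400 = -2.73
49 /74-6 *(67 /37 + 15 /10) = -1421 /74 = -19.20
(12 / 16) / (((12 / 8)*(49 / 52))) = 26 / 49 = 0.53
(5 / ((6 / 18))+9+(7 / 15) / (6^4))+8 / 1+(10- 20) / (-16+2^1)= 4451809 / 136080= 32.71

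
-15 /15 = -1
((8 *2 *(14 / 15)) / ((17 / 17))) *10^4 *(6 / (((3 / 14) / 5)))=62720000 / 3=20906666.67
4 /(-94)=-0.04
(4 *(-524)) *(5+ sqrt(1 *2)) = -10480 - 2096 *sqrt(2) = -13444.19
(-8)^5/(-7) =32768/7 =4681.14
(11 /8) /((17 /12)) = 0.97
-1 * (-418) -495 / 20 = 1573 / 4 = 393.25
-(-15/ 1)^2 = -225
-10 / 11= -0.91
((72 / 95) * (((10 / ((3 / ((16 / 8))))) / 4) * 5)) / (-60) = -2 / 19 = -0.11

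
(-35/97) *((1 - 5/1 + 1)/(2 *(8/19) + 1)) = 57/97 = 0.59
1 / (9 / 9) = 1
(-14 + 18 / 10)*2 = -122 / 5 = -24.40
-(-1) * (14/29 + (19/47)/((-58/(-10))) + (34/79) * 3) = 198513/107677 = 1.84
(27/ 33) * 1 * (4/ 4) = 9/ 11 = 0.82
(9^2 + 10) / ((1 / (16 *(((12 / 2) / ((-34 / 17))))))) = -4368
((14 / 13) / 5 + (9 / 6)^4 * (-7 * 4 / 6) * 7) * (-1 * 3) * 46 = 5925927 / 260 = 22792.03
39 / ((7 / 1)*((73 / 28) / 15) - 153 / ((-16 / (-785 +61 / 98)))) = -917280 / 176385739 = -0.01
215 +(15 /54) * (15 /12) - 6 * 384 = -150383 /72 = -2088.65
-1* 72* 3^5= -17496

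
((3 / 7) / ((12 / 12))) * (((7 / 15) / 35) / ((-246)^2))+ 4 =42361201 / 10590300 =4.00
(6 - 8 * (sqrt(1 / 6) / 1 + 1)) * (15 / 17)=-20 * sqrt(6) / 17 - 30 / 17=-4.65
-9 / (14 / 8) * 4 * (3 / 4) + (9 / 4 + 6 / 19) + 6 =-3651 / 532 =-6.86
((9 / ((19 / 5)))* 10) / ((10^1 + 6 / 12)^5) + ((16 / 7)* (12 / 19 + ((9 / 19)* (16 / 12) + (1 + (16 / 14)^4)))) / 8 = 1.13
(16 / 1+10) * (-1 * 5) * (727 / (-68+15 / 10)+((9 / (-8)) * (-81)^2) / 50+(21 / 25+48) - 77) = 129131977 / 5320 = 24272.93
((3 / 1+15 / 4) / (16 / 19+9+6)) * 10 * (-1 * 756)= -138510 / 43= -3221.16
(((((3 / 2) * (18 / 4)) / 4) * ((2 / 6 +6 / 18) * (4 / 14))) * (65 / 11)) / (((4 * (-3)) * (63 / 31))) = -2015 / 25872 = -0.08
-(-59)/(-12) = -59/12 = -4.92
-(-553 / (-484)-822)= 397295 / 484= 820.86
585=585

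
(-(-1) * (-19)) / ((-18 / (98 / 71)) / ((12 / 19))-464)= 0.04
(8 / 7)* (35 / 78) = 20 / 39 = 0.51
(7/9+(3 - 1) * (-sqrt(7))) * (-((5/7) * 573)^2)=-912025/7+16416450 * sqrt(7)/49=756115.70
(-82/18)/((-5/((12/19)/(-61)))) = -164/17385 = -0.01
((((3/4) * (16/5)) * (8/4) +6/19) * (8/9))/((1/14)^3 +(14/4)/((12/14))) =3556224/3193615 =1.11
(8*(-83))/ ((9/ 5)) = -3320/ 9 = -368.89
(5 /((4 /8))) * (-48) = -480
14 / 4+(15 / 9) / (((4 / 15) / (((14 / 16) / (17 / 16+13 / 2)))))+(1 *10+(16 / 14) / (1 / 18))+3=32012 / 847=37.79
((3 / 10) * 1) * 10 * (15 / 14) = 45 / 14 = 3.21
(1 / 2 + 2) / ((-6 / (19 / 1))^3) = -34295 / 432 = -79.39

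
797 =797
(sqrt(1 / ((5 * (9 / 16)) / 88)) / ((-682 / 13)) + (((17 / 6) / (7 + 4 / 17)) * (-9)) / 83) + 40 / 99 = 243629 / 673794 - 52 * sqrt(110) / 5115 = 0.25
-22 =-22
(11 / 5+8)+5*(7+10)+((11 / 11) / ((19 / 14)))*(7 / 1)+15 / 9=29077 / 285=102.02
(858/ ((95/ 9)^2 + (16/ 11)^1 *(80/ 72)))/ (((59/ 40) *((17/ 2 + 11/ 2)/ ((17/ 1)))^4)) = 31924983519/ 2853437237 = 11.19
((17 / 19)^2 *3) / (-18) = -289 / 2166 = -0.13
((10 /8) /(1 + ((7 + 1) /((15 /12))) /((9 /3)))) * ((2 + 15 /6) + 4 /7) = 5325 /2632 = 2.02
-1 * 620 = -620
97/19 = 5.11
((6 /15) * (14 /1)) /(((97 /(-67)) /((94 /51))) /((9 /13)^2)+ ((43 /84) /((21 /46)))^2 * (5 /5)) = -68591114928 /4672877285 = -14.68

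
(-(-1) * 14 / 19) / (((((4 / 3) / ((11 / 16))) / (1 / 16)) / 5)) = 1155 / 9728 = 0.12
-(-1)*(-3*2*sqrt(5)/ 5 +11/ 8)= 11/ 8 -6*sqrt(5)/ 5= -1.31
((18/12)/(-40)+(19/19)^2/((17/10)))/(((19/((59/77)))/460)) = 145199/14212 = 10.22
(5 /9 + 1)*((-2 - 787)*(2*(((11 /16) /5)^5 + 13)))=-78423950894891 /2457600000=-31910.79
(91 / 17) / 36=91 / 612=0.15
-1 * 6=-6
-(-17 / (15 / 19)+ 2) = 293 / 15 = 19.53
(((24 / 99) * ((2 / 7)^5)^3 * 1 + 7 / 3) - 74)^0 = 1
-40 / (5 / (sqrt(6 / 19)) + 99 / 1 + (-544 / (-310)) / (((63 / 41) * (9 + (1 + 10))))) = -18891224478000 / 46405300935113 + 158925375000 * sqrt(114) / 46405300935113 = -0.37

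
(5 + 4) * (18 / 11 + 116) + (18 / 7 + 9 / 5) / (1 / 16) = 434538 / 385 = 1128.67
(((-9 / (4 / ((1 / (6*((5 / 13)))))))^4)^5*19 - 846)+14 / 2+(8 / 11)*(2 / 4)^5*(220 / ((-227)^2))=-827.55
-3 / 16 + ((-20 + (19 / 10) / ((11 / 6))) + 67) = 42107 / 880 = 47.85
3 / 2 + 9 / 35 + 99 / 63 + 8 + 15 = 1843 / 70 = 26.33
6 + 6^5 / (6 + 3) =870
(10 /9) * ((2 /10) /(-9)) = -0.02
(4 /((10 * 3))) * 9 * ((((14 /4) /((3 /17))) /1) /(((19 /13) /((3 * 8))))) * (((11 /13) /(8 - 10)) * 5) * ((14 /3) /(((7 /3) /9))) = -14881.26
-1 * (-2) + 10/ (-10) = 1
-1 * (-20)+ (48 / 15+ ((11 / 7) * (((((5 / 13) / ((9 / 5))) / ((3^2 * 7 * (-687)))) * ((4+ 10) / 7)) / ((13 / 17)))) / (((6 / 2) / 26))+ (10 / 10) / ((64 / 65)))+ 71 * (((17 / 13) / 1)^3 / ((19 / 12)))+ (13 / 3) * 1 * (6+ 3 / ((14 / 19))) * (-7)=-19778286377688977 / 109267932795840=-181.01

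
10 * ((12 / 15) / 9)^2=32 / 405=0.08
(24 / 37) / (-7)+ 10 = 2566 / 259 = 9.91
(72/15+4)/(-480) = -11/600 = -0.02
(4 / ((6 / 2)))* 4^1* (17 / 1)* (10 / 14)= 64.76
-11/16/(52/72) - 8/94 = -5069/4888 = -1.04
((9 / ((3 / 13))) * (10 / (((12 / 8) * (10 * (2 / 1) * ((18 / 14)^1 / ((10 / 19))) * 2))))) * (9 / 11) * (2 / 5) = 182 / 209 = 0.87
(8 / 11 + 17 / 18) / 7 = 331 / 1386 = 0.24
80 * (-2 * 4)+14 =-626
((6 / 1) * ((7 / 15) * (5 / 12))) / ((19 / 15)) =35 / 38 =0.92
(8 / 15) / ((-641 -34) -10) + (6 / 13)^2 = 368548 / 1736475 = 0.21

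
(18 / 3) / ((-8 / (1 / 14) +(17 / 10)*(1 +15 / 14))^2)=117600 / 230644969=0.00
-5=-5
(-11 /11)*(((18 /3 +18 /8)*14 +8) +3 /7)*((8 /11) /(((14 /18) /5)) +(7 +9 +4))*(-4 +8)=-6593000 /539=-12231.91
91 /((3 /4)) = 364 /3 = 121.33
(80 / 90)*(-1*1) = -8 / 9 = -0.89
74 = 74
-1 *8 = -8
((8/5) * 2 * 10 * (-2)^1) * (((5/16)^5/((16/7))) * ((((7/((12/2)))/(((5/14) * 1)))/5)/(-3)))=42875/2359296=0.02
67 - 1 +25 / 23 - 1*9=1336 / 23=58.09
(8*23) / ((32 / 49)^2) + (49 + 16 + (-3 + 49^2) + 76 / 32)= 370791 / 128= 2896.80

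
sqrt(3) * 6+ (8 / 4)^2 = 4+ 6 * sqrt(3) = 14.39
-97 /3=-32.33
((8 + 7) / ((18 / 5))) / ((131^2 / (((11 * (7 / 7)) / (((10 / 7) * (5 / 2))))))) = 77 / 102966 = 0.00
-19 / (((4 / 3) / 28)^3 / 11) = -1935549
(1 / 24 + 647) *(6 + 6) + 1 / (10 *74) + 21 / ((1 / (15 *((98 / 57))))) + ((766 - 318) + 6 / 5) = 123099241 / 14060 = 8755.28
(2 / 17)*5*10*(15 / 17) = 1500 / 289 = 5.19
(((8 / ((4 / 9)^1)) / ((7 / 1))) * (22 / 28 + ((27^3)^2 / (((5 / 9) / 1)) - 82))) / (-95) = -439334783361 / 23275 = -18875823.13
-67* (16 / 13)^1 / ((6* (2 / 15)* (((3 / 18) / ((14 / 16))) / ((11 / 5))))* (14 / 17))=-37587 / 26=-1445.65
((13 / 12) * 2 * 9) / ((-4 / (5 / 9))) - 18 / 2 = -281 / 24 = -11.71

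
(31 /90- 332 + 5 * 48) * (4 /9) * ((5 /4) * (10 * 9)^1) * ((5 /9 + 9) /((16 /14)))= -12414745 /324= -38317.11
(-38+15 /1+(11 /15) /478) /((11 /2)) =-164899 /39435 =-4.18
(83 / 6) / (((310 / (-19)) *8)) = -1577 / 14880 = -0.11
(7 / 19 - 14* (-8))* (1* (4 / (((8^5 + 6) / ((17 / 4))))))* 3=15555 / 88958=0.17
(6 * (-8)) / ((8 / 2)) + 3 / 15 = -59 / 5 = -11.80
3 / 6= 1 / 2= 0.50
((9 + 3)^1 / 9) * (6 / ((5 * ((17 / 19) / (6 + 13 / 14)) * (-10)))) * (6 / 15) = -7372 / 14875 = -0.50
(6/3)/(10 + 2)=1/6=0.17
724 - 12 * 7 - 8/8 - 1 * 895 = -256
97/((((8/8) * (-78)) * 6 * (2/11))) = -1067/936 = -1.14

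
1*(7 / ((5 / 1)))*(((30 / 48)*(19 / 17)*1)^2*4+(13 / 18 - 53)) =-14660569 / 208080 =-70.46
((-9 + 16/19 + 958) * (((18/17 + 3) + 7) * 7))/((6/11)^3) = 7902763253/17442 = 453088.14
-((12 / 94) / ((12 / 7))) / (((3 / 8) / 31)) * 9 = -2604 / 47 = -55.40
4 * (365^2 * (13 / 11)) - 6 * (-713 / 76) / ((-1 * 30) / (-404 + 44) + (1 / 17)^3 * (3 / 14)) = 4533984471734 / 7191481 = 630466.03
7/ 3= 2.33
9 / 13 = 0.69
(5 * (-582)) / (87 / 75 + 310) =-9.35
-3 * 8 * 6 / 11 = -144 / 11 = -13.09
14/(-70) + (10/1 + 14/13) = 707/65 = 10.88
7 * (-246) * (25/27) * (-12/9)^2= -2834.57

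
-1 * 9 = -9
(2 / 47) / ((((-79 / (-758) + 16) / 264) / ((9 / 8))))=0.78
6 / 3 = 2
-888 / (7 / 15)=-13320 / 7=-1902.86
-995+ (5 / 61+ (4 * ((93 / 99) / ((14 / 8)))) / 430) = -3014153722 / 3029565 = -994.91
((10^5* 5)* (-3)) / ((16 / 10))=-937500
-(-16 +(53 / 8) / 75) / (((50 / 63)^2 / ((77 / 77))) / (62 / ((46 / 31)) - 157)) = -669426093 / 230000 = -2910.55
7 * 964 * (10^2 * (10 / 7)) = 964000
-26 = -26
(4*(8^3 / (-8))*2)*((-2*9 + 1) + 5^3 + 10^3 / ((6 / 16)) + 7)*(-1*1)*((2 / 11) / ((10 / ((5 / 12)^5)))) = 5215625 / 16038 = 325.20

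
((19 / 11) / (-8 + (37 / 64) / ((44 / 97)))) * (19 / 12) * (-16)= 369664 / 56817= 6.51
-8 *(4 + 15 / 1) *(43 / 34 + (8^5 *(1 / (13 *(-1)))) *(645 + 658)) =110328240652 / 221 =499222808.38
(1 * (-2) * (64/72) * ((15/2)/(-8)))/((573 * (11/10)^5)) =500000/276846669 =0.00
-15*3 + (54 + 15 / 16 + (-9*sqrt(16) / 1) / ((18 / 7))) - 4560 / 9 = -24515 / 48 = -510.73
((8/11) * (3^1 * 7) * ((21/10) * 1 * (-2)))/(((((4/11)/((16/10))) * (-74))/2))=7056/925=7.63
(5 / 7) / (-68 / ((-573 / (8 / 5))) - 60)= -14325 / 1199492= -0.01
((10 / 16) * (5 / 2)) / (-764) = -25 / 12224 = -0.00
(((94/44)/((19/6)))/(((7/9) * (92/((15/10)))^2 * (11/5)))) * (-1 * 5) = -285525/544844608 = -0.00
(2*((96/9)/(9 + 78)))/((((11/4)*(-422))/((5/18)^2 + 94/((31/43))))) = -41932256/1521116091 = -0.03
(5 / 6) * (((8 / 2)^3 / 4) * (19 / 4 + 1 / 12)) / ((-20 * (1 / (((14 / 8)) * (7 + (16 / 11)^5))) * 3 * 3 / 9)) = -147238133 / 1932612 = -76.19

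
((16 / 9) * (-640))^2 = 104857600 / 81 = 1294538.27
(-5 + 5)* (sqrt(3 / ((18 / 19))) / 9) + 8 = 8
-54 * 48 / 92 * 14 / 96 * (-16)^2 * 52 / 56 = -22464 / 23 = -976.70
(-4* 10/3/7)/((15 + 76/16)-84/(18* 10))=-800/8099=-0.10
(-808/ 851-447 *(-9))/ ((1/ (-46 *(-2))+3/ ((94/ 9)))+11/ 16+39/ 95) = 244522331600/ 84878333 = 2880.86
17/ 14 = 1.21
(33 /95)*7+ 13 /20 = 1171 /380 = 3.08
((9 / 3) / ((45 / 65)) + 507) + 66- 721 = -431 / 3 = -143.67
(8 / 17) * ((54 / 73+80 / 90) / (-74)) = -4280 / 413253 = -0.01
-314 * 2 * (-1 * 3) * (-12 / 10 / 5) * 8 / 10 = -45216 / 125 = -361.73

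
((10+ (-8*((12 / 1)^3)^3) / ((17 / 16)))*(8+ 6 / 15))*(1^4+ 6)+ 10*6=-194172854151384 / 85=-2284386519428.05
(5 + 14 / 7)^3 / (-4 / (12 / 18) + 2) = -343 / 4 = -85.75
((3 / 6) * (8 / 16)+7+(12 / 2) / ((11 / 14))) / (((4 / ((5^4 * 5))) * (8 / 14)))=20352.45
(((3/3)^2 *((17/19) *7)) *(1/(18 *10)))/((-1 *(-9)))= 119/30780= 0.00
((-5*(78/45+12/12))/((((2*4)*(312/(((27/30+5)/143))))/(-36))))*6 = 7257/148720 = 0.05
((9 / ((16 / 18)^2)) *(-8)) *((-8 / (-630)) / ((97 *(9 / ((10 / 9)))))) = -1 / 679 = -0.00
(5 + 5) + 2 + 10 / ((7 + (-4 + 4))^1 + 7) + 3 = 110 / 7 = 15.71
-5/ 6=-0.83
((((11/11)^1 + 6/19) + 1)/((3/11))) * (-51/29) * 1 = -8228/551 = -14.93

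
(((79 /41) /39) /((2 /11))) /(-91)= -869 /291018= -0.00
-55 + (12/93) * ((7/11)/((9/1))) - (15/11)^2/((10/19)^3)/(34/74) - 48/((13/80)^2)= -7373156904137/3879584280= -1900.50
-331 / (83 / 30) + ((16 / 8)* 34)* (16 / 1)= 80374 / 83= 968.36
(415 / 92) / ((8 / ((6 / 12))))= 415 / 1472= 0.28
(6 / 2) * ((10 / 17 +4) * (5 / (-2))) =-585 / 17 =-34.41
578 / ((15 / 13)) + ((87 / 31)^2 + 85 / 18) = 44415359 / 86490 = 513.53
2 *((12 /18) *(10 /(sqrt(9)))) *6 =80 /3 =26.67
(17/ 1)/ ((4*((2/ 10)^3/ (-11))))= -23375/ 4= -5843.75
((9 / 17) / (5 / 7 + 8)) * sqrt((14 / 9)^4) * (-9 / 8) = -343 / 2074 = -0.17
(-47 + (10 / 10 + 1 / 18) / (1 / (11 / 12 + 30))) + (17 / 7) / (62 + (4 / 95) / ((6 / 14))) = -191685869 / 13379688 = -14.33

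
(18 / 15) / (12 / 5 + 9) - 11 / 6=-197 / 114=-1.73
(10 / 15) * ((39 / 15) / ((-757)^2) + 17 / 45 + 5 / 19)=125613230 / 293974137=0.43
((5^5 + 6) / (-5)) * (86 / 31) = -8686 / 5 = -1737.20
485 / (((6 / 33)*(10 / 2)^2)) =1067 / 10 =106.70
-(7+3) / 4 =-5 / 2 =-2.50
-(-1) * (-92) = -92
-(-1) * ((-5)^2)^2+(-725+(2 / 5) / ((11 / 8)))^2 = 1590630506 / 3025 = 525828.27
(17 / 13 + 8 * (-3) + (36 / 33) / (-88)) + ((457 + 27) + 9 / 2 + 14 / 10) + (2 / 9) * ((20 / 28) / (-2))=231453608 / 495495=467.12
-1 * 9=-9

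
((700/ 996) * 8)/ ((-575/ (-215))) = 12040/ 5727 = 2.10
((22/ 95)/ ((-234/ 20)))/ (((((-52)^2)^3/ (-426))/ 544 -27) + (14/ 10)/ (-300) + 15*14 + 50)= 26554000/ 114140713012209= 0.00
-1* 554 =-554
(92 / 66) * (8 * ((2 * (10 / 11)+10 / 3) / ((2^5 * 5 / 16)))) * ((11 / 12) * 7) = 36.86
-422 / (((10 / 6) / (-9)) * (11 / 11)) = 2278.80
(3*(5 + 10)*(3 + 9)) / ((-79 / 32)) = -17280 / 79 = -218.73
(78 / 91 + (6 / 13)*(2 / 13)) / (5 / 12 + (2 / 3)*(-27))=-13176 / 249613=-0.05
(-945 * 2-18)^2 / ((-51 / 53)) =-64314864 / 17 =-3783227.29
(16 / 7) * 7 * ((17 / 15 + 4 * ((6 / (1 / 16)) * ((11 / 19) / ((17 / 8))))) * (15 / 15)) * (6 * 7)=114771104 / 1615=71065.70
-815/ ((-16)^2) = -815/ 256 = -3.18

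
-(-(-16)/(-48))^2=-1/9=-0.11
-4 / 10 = -2 / 5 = -0.40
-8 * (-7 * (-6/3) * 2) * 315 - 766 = -71326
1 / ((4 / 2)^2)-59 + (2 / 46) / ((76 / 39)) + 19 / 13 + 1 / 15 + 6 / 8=-19241371 / 340860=-56.45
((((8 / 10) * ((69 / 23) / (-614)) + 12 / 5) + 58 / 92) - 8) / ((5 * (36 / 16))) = -234118 / 529575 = -0.44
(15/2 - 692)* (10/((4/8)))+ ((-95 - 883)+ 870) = -13798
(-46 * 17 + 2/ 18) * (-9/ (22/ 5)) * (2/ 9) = 35185/ 99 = 355.40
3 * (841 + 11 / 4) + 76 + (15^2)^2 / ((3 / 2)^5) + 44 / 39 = 1446907 / 156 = 9275.04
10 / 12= 5 / 6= 0.83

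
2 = 2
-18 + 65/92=-1591/92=-17.29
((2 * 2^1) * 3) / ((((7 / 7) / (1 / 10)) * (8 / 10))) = 3 / 2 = 1.50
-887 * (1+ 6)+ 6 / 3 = -6207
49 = 49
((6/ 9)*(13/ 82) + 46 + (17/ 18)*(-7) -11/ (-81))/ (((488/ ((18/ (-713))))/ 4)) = -263225/ 32097834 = -0.01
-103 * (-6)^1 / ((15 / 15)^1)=618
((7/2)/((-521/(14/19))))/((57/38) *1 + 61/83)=-1162/524647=-0.00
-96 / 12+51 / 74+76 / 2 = 30.69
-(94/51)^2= -8836/2601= -3.40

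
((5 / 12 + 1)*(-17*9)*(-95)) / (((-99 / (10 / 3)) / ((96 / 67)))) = -2196400 / 2211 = -993.40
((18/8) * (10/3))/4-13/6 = -7/24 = -0.29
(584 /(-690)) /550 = -146 /94875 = -0.00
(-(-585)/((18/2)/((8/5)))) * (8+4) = 1248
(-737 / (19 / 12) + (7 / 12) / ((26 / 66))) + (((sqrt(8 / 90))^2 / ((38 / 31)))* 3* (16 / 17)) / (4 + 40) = -1285869229 / 2771340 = -463.99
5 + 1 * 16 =21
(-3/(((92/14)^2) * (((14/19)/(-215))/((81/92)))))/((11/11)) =6948585/389344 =17.85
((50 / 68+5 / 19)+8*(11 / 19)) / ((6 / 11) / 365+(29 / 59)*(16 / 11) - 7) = -0.90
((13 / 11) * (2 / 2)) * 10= 130 / 11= 11.82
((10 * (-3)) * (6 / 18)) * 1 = -10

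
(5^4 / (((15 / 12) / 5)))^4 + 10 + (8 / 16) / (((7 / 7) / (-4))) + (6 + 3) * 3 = 39062500000035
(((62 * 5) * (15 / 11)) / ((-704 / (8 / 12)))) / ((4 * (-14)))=0.01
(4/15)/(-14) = -0.02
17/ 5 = 3.40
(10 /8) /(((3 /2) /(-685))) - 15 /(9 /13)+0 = -1185 /2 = -592.50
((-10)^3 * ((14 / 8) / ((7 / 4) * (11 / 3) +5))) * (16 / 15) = -22400 / 137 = -163.50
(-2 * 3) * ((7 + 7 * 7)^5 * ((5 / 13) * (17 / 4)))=-70218301440 / 13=-5401407803.08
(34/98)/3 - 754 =-110821/147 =-753.88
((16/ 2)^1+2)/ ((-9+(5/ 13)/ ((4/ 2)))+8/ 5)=-1.39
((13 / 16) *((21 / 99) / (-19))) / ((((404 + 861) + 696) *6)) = -91 / 118036512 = -0.00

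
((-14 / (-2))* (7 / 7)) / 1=7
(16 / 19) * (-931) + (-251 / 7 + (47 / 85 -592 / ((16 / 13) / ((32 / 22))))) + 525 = -6505341 / 6545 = -993.94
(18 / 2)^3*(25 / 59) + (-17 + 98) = 23004 / 59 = 389.90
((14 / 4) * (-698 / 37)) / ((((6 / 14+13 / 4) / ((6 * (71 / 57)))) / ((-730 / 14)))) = 506482760 / 72409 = 6994.75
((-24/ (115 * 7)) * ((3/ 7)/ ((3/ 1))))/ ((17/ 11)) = -264/ 95795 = -0.00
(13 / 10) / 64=13 / 640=0.02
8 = 8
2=2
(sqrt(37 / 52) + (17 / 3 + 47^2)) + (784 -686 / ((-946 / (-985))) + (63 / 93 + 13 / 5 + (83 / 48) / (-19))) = sqrt(481) / 26 + 50984853341 / 22287760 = 2288.42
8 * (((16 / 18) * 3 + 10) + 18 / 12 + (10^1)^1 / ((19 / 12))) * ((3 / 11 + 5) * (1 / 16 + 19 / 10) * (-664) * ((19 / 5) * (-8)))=5647322656 / 165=34226197.92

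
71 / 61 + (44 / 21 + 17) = 25952 / 1281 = 20.26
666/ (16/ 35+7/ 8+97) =6.77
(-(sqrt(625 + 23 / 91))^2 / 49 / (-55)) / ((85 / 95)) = 1081062 / 4169165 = 0.26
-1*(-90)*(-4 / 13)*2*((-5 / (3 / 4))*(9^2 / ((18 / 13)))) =21600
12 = 12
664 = 664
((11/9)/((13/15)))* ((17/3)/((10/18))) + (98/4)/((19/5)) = 10291/494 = 20.83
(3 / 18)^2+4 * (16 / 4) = 577 / 36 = 16.03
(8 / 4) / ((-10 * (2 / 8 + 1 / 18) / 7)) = -252 / 55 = -4.58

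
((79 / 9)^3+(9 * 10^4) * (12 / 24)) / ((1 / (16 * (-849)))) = -150773520592 / 243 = -620467162.93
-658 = -658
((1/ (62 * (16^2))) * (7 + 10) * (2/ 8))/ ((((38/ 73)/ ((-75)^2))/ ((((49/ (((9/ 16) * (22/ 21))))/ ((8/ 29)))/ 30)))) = 1543028375/ 53075968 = 29.07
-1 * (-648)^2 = -419904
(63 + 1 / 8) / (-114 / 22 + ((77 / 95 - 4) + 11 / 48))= -7.75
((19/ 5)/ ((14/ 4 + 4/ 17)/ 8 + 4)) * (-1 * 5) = -5168/ 1215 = -4.25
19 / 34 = 0.56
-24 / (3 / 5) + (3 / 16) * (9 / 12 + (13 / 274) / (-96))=-5591805 / 140288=-39.86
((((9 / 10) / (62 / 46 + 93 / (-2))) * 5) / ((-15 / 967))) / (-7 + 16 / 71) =-4737333 / 4995185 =-0.95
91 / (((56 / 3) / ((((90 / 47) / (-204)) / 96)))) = -195 / 409088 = -0.00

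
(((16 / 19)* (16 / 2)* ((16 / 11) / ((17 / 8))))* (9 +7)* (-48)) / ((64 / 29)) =-5701632 / 3553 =-1604.74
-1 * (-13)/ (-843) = -13/ 843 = -0.02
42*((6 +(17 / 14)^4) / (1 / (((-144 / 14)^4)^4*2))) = 122838460944975739282101169368858624 / 11398895185373143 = 10776347965950229980.38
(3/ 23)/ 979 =3/ 22517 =0.00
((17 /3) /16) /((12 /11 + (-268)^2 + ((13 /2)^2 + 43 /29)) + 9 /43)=233189 /47319721212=0.00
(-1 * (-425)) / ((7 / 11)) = 667.86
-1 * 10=-10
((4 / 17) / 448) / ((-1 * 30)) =-1 / 57120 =-0.00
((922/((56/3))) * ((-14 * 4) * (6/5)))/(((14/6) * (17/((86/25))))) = -4281768/14875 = -287.85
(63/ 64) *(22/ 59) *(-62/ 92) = -0.25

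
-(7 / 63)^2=-1 / 81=-0.01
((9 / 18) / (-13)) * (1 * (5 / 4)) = -5 / 104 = -0.05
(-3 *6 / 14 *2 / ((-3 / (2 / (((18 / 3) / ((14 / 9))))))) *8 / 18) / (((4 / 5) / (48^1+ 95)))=2860 / 81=35.31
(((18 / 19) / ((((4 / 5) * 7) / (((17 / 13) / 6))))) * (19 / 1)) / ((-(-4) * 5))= 51 / 1456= 0.04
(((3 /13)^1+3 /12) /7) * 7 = 25 /52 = 0.48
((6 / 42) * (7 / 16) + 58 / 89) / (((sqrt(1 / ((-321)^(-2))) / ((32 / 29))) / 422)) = 286116 / 276167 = 1.04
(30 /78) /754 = 5 /9802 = 0.00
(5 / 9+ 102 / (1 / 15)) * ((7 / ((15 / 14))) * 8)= 2159920 / 27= 79997.04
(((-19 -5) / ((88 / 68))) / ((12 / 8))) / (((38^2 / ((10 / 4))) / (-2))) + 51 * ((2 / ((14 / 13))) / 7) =2641103 / 194579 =13.57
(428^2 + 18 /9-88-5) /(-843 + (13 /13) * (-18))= -61031 /287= -212.65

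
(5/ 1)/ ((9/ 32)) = 160/ 9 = 17.78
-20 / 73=-0.27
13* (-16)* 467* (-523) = 50802128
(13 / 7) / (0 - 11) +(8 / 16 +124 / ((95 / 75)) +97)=571231 / 2926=195.23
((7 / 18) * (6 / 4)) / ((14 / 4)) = 1 / 6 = 0.17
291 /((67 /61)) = 17751 /67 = 264.94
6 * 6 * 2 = 72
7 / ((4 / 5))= 35 / 4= 8.75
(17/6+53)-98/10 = 1381/30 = 46.03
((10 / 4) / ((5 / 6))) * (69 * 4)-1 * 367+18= 479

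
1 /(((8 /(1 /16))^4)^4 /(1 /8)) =1 /41538374868278621028243970633760768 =0.00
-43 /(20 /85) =-731 /4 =-182.75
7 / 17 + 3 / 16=163 / 272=0.60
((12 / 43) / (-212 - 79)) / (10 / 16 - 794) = 32 / 26473337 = 0.00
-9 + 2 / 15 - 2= -163 / 15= -10.87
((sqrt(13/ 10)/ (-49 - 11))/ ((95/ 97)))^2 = 122317/ 324900000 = 0.00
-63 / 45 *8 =-56 / 5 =-11.20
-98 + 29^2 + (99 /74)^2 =4078469 /5476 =744.79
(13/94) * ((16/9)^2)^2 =425984/308367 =1.38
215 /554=0.39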